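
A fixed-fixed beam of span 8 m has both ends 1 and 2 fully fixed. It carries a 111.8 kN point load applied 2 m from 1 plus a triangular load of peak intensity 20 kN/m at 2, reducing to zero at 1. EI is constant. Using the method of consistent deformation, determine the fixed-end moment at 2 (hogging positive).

M_2 = 105.9 kN·m

Release both end moments; the primary structure is a simply-supported span 12 with redundants M_1 and M_2.
End rotations of the released simple span under the applied load (×1/EI):
  at 1: point load 111.8 at a = 2: Pab(L + b)/(6LEI) = 391.3/EI
  at 2: point load 111.8 at a = 2: Pab(L + a)/(6LEI) = 279.5/EI
  at 1: triangular load, peak 20: 7w₀L³/(360EI) = 199.1/EI
  at 2: triangular load, peak 20: w₀L³/(45EI) = 227.6/EI
  θ_10 = 590.4/EI,  θ_20 = 507.1/EI
Flexibility coefficients: a unit moment at one end gives L/(3EI) there and L/(6EI) at the far end, so f₁₁ = f₂₂ = 2.667/EI and f₁₂ = f₂₁ = 1.333/EI.
Compatibility — zero rotation at each built-in end:
  2.667 M_1 + 1.333 M_2 = 590.4
  1.333 M_1 + 2.667 M_2 = 507.1
Solving the pair gives M_1 = 168.4 kN·m and M_2 = 105.9 kN·m (hogging).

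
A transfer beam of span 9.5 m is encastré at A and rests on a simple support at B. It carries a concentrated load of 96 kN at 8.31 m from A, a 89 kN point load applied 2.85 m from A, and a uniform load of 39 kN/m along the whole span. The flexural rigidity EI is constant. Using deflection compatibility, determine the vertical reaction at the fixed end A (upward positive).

Release the roller at B. Primary structure: cantilever fixed at A.
Downward deflection at the released point B due to the loads:
  point load 96 at a = 8.31: Pa²(3L − a)/(6EI) = 22308/EI
  point load 89 at a = 2.85: Pa²(3L − a)/(6EI) = 3090/EI
  UDL 39: wL⁴/(8EI) = 39707/EI
  δ_0 = 65105/EI
Tip deflection under a unit load at B: L³/(3EI) = 285.8/EI.
The prop prevents deflection at B: R_B = δ_0/δ_{BB} = 65105/285.8 = 227.8 kN.
Vertical equilibrium: R_A = ΣP − R_B = 555.5 − 227.8 = 327.7 kN.

R_A = 327.7 kN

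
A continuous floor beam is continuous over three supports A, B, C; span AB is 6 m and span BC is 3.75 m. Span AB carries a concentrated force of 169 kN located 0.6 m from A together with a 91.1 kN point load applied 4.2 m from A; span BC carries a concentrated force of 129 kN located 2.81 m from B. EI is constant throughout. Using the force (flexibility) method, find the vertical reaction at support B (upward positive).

Take M_B as the redundant. Released structure: two simple spans AB and BC with a hinge at B.
Rotations at B on the released spans (each span's end-slope, ×1/EI):
  span AB: point load 169 at a = 0.6: Pab(L + a)/(6LEI) = 100.4/EI
  span AB: point load 91.1 at a = 4.2: Pab(L + a)/(6LEI) = 195.1/EI
  span BC: point load 129 at a = 2.81: Pab(L + b)/(6LEI) = 71.03/EI
  relative rotation θ_0 = (295.5 + 71.03)/EI = 366.5/EI
A unit hogging moment at B produces rotation L₁/(3EI) + L₂/(3EI) = 3.25/EI.
Slope continuity at B: θ_0 = M_B·3.25/EI, so M_B = 366.5/3.25 = 112.8 kN·m (hogging).
Span AB, ΣM about A with M_B applied at B: R_B^{AB}·6 = 484 + 112.8, so R_B^{AB} = 99.47 kN and R_A = 260.1 − 99.47 = 160.6 kN.
Span BC, ΣM about C: R_B^{BC}·3.75 = 121.3 + 112.8, so R_B^{BC} = 62.41 kN and R_C = 129 − 62.41 = 66.59 kN.
R_B = 99.47 + 62.41 = 161.9 kN.

R_B = 161.9 kN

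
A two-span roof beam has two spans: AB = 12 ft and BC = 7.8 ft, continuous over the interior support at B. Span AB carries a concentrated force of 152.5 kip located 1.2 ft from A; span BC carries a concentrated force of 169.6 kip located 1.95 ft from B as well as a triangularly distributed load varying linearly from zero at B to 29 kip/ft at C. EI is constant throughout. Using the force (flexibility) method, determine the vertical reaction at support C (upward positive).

Take M_B as the redundant. Released structure: two simple spans AB and BC with a hinge at B.
End slopes at the hinge B, treating each span as simply supported:
  span AB: point load 152.5 at a = 1.2: Pab(L + a)/(6LEI) = 362.3/EI
  span BC: point load 169.6 at a = 1.95: Pab(L + b)/(6LEI) = 564.3/EI
  span BC: triangular load, peak 29: 7w₀L³/(360EI) = 267.6/EI
  relative rotation θ_0 = (362.3 + 831.9)/EI = 1194/EI
A unit hogging moment at B produces rotation L₁/(3EI) + L₂/(3EI) = 6.6/EI.
Compatibility: M_B·(L₁+L₂)/(3EI) = θ_0, giving M_B = 180.9 kip·ft (hogging).
Span BC, ΣM about C: R_B^{BC}·7.8 = 1286 + 180.9, so R_B^{BC} = 188.1 kip and R_C = 282.7 − 188.1 = 94.6 kip.

R_C = 94.6 kip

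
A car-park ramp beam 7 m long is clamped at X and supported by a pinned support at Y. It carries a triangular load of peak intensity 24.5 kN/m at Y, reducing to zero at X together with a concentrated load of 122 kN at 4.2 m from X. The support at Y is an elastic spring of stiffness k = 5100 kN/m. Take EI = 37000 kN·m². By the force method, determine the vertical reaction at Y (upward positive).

R_Y = 93.91 kN

Choose R_Y as the redundant. The primary structure is the cantilever fixed at X.
Free-end deflection of the primary structure under the applied loading (downward +):
  triangular load, peak 24.5 at the free end: 11w₀L⁴/(120EI) = 5392/EI
  point load 122 at a = 4.2: Pa²(3L − a)/(6EI) = 6026/EI
  δ_0 = 11418/EI
Flexibility coefficient — unit upward force at Y: δ_{YY} = L³/(3EI) = 114.3/EI.
With EI = 37000 kN·m²: δ_0 = 0.3086 m and δ_{YY} = 0.00309 m/kN.
Compatibility — the spring shortens by R_Y/k under the reaction it provides: δ_0 − R_Y·δ_{YY} = R_Y/k. With 1/k = 0.000196 m/kN, R_Y = δ_0 / (δ_{YY} + 1/k) = 0.3086 / (0.00309 + 0.000196) = 93.91 kN.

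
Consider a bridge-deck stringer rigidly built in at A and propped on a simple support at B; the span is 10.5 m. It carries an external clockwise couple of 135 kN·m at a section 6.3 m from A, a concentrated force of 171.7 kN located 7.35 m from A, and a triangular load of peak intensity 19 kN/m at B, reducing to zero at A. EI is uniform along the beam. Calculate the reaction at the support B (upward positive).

Remove the prop at B; the released (primary) structure is a cantilever built in at A.
Deflection at B on the released cantilever, summing each load's contribution:
  clockwise couple 135 at a = 6.3: M₀a(2L − a)/(2EI) = 6251/EI
  point load 171.7 at a = 7.35: Pa²(3L − a)/(6EI) = 37335/EI
  triangular load, peak 19 at the free end: 11w₀L⁴/(120EI) = 21170/EI
  δ_0 = 64756/EI
Flexibility coefficient — unit upward force at B: δ_{BB} = L³/(3EI) = 385.9/EI.
Compatibility at B: δ_0 − R_B·δ_{BB} = 0, so R_B = 64756/385.9 = 167.8 kN.

R_B = 167.8 kN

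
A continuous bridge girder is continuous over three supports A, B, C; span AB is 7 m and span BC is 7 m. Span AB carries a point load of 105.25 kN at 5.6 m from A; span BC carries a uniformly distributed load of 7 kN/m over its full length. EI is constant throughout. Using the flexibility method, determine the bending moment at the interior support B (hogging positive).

M_B = 74.48 kN·m

Take M_B as the redundant. Released structure: two simple spans AB and BC with a hinge at B.
Rotations at B on the released spans (each span's end-slope, ×1/EI):
  span AB: point load 105.25 at a = 5.6: Pab(L + a)/(6LEI) = 247.5/EI
  span BC: UDL 7: wL³/(24EI) = 100/EI
  relative rotation θ_0 = (247.5 + 100)/EI = 347.6/EI
A unit hogging moment at B produces rotation L₁/(3EI) + L₂/(3EI) = 4.667/EI.
Compatibility: M_B·(L₁+L₂)/(3EI) = θ_0, giving M_B = 74.48 kN·m (hogging).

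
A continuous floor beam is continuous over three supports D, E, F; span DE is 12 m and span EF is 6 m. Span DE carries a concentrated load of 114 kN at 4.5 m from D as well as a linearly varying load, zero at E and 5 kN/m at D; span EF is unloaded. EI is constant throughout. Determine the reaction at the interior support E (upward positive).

Release continuity at E by inserting a hinge; the redundant is the internal moment M_E. The primary structure is two simply-supported spans DE and EF.
Rotations at E on the released spans (each span's end-slope, ×1/EI):
  span DE: point load 114 at a = 4.5: Pab(L + a)/(6LEI) = 881.7/EI
  span DE: triangular load, peak 5: 7w₀L³/(360EI) = 168/EI
  relative rotation θ_0 = (1050 + 0)/EI = 1050/EI
A unit hogging moment at E produces rotation L₁/(3EI) + L₂/(3EI) = 6/EI.
Slope continuity at E: θ_0 = M_E·6/EI, so M_E = 1050/6 = 175 kN·m (hogging).
Span DE, ΣM about D with M_E applied at E: R_E^{DE}·12 = 633 + 175, so R_E^{DE} = 67.33 kN and R_D = 144 − 67.33 = 76.67 kN.
Span EF, ΣM about F: R_E^{EF}·6 = 0 + 175, so R_E^{EF} = 29.16 kN and R_F = 0 − 29.16 = -29.16 kN.
R_E = 67.33 + 29.16 = 96.49 kN.

R_E = 96.49 kN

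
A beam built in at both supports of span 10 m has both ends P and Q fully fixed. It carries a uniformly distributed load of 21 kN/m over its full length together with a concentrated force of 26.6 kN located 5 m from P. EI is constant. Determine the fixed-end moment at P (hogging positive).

Release both end moments; the primary structure is a simply-supported span PQ with redundants M_P and M_Q.
On the primary (simply-supported) span, the end slopes from the loading are:
  at P: UDL 21: wL³/(24EI) = 875/EI
  at Q: UDL 21: wL³/(24EI) = 875/EI
  at P: point load 26.6 at a = 5: Pab(L + b)/(6LEI) = 166.2/EI
  at Q: point load 26.6 at a = 5: Pab(L + a)/(6LEI) = 166.2/EI
  θ_P0 = 1041/EI,  θ_Q0 = 1041/EI
Flexibility coefficients: a unit moment at one end gives L/(3EI) there and L/(6EI) at the far end, so f₁₁ = f₂₂ = 3.333/EI and f₁₂ = f₂₁ = 1.667/EI.
Compatibility — zero rotation at each built-in end:
  3.333 M_P + 1.667 M_Q = 1041
  1.667 M_P + 3.333 M_Q = 1041
Solving the pair gives M_P = 208.2 kN·m and M_Q = 208.2 kN·m (hogging).

M_P = 208.2 kN·m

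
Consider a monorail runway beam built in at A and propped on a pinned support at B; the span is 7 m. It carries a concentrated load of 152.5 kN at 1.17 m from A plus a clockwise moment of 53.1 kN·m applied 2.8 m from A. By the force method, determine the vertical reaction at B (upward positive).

R_B = 13.32 kN

Remove the prop at B; the released (primary) structure is a cantilever built in at A.
Free-end deflection of the primary structure under the applied loading (downward +):
  point load 152.5 at a = 1.17: Pa²(3L − a)/(6EI) = 689.9/EI
  clockwise couple 53.1 at a = 2.8: M₀a(2L − a)/(2EI) = 832.6/EI
  δ_0 = 1523/EI
Tip deflection under a unit load at B: L³/(3EI) = 114.3/EI.
The prop prevents deflection at B: R_B = δ_0/δ_{BB} = 1523/114.3 = 13.32 kN.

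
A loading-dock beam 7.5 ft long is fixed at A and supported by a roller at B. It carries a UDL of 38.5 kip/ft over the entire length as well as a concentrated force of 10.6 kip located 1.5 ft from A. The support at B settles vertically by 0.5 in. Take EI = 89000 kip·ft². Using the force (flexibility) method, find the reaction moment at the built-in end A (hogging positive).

Release the roller at B. Primary structure: cantilever fixed at A.
Downward deflection at the released point B due to the loads:
  UDL 38.5: wL⁴/(8EI) = 15227/EI
  point load 10.6 at a = 1.5: Pa²(3L − a)/(6EI) = 83.47/EI
  δ_0 = 15311/EI
Flexibility coefficient — unit upward force at B: δ_{BB} = L³/(3EI) = 140.6/EI.
With EI = 89000 kip·ft²: δ_0 = 0.17203 ft and δ_{BB} = 0.00158 ft/kip.
Compatibility — the beam at B must follow the support down by 0.04167 ft: δ_0 − R_B·δ_{BB} = 0.04167, so R_B = (0.17203 − 0.04167)/0.00158 = 82.5 kip.
Moment equilibrium about A: M_A = Σ(load moments about A) − R_B·L = 1099 − 82.5×7.5 = 479.9 kip·ft.

M_A = 479.9 kip·ft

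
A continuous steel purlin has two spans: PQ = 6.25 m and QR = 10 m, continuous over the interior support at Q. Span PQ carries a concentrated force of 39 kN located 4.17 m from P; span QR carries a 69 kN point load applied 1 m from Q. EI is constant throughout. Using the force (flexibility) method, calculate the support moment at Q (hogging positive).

M_Q = 53.66 kN·m

Insert a hinge at Q; M_Q is the redundant, and each span becomes simply supported.
End slopes at the hinge Q, treating each span as simply supported:
  span PQ: point load 39 at a = 4.17: Pab(L + a)/(6LEI) = 93.99/EI
  span QR: point load 69 at a = 1: Pab(L + b)/(6LEI) = 196.7/EI
  relative rotation θ_0 = (93.99 + 196.7)/EI = 290.6/EI
A unit hogging moment at Q produces rotation L₁/(3EI) + L₂/(3EI) = 5.417/EI.
Compatibility: M_Q·(L₁+L₂)/(3EI) = θ_0, giving M_Q = 53.66 kN·m (hogging).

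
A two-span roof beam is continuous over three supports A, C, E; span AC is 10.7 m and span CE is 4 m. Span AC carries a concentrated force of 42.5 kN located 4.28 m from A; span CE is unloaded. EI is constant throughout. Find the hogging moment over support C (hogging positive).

Take M_C as the redundant. Released structure: two simple spans AC and CE with a hinge at C.
Discontinuity in slope at C on the released structure — sum the simple-span end rotations:
  span AC: point load 42.5 at a = 4.28: Pab(L + a)/(6LEI) = 272.5/EI
  relative rotation θ_0 = (272.5 + 0)/EI = 272.5/EI
A unit hogging moment at C produces rotation L₁/(3EI) + L₂/(3EI) = 4.9/EI.
Compatibility: M_C·(L₁+L₂)/(3EI) = θ_0, giving M_C = 55.61 kN·m (hogging).

M_C = 55.61 kN·m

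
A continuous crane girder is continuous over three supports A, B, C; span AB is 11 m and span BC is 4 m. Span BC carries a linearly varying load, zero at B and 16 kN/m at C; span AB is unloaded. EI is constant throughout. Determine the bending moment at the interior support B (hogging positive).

M_B = 3.982 kN·m

Insert a hinge at B; M_B is the redundant, and each span becomes simply supported.
Rotations at B on the released spans (each span's end-slope, ×1/EI):
  span BC: triangular load, peak 16: 7w₀L³/(360EI) = 19.91/EI
  relative rotation θ_0 = (0 + 19.91)/EI = 19.91/EI
A unit hogging moment at B produces rotation L₁/(3EI) + L₂/(3EI) = 5/EI.
Compatibility: M_B·(L₁+L₂)/(3EI) = θ_0, giving M_B = 3.982 kN·m (hogging).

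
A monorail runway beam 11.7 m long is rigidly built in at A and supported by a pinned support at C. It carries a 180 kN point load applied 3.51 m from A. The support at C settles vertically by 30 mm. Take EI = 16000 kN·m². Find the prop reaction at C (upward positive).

R_C = 20.97 kN

Take the reaction at C as the redundant and release it; the primary structure is a cantilever fixed at A.
Deflection at C on the released cantilever, summing each load's contribution:
  point load 180 at a = 3.51: Pa²(3L − a)/(6EI) = 11676/EI
Flexibility coefficient — unit upward force at C: δ_{CC} = L³/(3EI) = 533.9/EI.
With EI = 16000 kN·m²: δ_0 = 0.72973 m and δ_{CC} = 0.033367 m/kN.
Compatibility — the beam at C must follow the support down by 0.03 m: δ_0 − R_C·δ_{CC} = 0.03, so R_C = (0.72973 − 0.03)/0.033367 = 20.97 kN.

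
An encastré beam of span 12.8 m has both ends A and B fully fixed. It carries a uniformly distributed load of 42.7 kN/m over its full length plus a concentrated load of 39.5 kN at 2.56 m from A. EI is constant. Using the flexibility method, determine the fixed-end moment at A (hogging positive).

Release both end moments; the primary structure is a simply-supported span AB with redundants M_A and M_B.
End rotations of the released simple span under the applied load (×1/EI):
  at A: UDL 42.7: wL³/(24EI) = 3731/EI
  at B: UDL 42.7: wL³/(24EI) = 3731/EI
  at A: point load 39.5 at a = 2.56: Pab(L + b)/(6LEI) = 310.6/EI
  at B: point load 39.5 at a = 2.56: Pab(L + a)/(6LEI) = 207.1/EI
  θ_A0 = 4042/EI,  θ_B0 = 3938/EI
Flexibility coefficients: a unit moment at one end gives L/(3EI) there and L/(6EI) at the far end, so f₁₁ = f₂₂ = 4.267/EI and f₁₂ = f₂₁ = 2.133/EI.
Compatibility — zero rotation at each built-in end:
  4.267 M_A + 2.133 M_B = 4042
  2.133 M_A + 4.267 M_B = 3938
Solving the pair gives M_A = 647.7 kN·m and M_B = 599.2 kN·m (hogging).

M_A = 647.7 kN·m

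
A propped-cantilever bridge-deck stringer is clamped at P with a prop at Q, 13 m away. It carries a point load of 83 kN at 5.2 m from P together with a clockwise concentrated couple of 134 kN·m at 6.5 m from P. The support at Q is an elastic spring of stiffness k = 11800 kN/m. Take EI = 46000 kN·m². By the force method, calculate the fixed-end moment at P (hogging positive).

Choose R_Q as the redundant. The primary structure is the cantilever fixed at P.
Downward deflection at the released point Q due to the loads:
  point load 83 at a = 5.2: Pa²(3L − a)/(6EI) = 12643/EI
  clockwise couple 134 at a = 6.5: M₀a(2L − a)/(2EI) = 8492/EI
  δ_0 = 21135/EI
Flexibility coefficient — unit upward force at Q: δ_{QQ} = L³/(3EI) = 732.3/EI.
With EI = 46000 kN·m²: δ_0 = 0.45946 m and δ_{QQ} = 0.01592 m/kN.
Compatibility — the spring shortens by R_Q/k under the reaction it provides: δ_0 − R_Q·δ_{QQ} = R_Q/k. With 1/k = 0.000085 m/kN, R_Q = δ_0 / (δ_{QQ} + 1/k) = 0.45946 / (0.01592 + 0.000085) = 28.71 kN.
Moment equilibrium about P: M_P = Σ(load moments about P) − R_Q·L = 565.6 − 28.71×13 = 192.4 kN·m.

M_P = 192.4 kN·m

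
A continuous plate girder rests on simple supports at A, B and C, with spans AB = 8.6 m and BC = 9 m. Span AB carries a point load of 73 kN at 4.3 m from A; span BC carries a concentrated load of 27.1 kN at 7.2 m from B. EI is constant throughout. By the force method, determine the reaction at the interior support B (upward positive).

R_B = 57.72 kN

Release continuity at B by inserting a hinge; the redundant is the internal moment M_B. The primary structure is two simply-supported spans AB and BC.
End slopes at the hinge B, treating each span as simply supported:
  span AB: point load 73 at a = 4.3: Pab(L + a)/(6LEI) = 337.4/EI
  span BC: point load 27.1 at a = 7.2: Pab(L + b)/(6LEI) = 70.24/EI
  relative rotation θ_0 = (337.4 + 70.24)/EI = 407.7/EI
A unit hogging moment at B produces rotation L₁/(3EI) + L₂/(3EI) = 5.867/EI.
Compatibility: M_B·(L₁+L₂)/(3EI) = θ_0, giving M_B = 69.49 kN·m (hogging).
Span AB, ΣM about A with M_B applied at B: R_B^{AB}·8.6 = 313.9 + 69.49, so R_B^{AB} = 44.58 kN and R_A = 73 − 44.58 = 28.42 kN.
Span BC, ΣM about C: R_B^{BC}·9 = 48.78 + 69.49, so R_B^{BC} = 13.14 kN and R_C = 27.1 − 13.14 = 13.96 kN.
R_B = 44.58 + 13.14 = 57.72 kN.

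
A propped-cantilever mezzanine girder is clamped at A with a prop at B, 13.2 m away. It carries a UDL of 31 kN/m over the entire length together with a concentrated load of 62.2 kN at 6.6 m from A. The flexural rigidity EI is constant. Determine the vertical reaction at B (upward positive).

R_B = 172.9 kN

Release the roller at B. Primary structure: cantilever fixed at A.
Deflection at B on the released cantilever, summing each load's contribution:
  UDL 31: wL⁴/(8EI) = 117643/EI
  point load 62.2 at a = 6.6: Pa²(3L − a)/(6EI) = 14902/EI
  δ_0 = 132545/EI
Tip deflection under a unit load at B: L³/(3EI) = 766.7/EI.
Compatibility at B: δ_0 − R_B·δ_{BB} = 0, so R_B = 132545/766.7 = 172.9 kN.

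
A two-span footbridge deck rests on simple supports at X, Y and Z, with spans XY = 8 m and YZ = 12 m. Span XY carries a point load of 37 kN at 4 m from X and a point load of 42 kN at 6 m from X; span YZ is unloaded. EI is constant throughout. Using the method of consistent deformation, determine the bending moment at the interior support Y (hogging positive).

Take M_Y as the redundant. Released structure: two simple spans XY and YZ with a hinge at Y.
Discontinuity in slope at Y on the released structure — sum the simple-span end rotations:
  span XY: point load 37 at a = 4: Pab(L + a)/(6LEI) = 148/EI
  span XY: point load 42 at a = 6: Pab(L + a)/(6LEI) = 147/EI
  relative rotation θ_0 = (295 + 0)/EI = 295/EI
A unit hogging moment at Y produces rotation L₁/(3EI) + L₂/(3EI) = 6.667/EI.
Compatibility: M_Y·(L₁+L₂)/(3EI) = θ_0, giving M_Y = 44.25 kN·m (hogging).

M_Y = 44.25 kN·m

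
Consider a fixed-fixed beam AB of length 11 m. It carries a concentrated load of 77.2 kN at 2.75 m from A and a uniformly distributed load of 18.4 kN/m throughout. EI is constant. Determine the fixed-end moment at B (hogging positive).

Take the two fixed-end moments M_A, M_B as redundants; the released structure is the simple span AB.
On the primary (simply-supported) span, the end slopes from the loading are:
  at A: point load 77.2 at a = 2.75: Pab(L + b)/(6LEI) = 510.8/EI
  at B: point load 77.2 at a = 2.75: Pab(L + a)/(6LEI) = 364.9/EI
  at A: UDL 18.4: wL³/(24EI) = 1020/EI
  at B: UDL 18.4: wL³/(24EI) = 1020/EI
  θ_A0 = 1531/EI,  θ_B0 = 1385/EI
Flexibility coefficients: a unit moment at one end gives L/(3EI) there and L/(6EI) at the far end, so f₁₁ = f₂₂ = 3.667/EI and f₁₂ = f₂₁ = 1.833/EI.
Compatibility — zero rotation at each built-in end:
  3.667 M_A + 1.833 M_B = 1531
  1.833 M_A + 3.667 M_B = 1385
Solving the pair gives M_A = 305 kN·m and M_B = 225.3 kN·m (hogging).

M_B = 225.3 kN·m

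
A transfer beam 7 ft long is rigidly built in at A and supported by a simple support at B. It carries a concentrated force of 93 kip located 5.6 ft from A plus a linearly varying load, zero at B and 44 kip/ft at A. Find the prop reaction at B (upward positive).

R_B = 96.27 kip

Release the roller at B. Primary structure: cantilever fixed at A.
Primary-structure tip deflection at B by superposition:
  point load 93 at a = 5.6: Pa²(3L − a)/(6EI) = 7486/EI
  triangular load, peak 44 at the fixed end: w₀L⁴/(30EI) = 3521/EI
  δ_0 = 11007/EI
Flexibility coefficient — unit upward force at B: δ_{BB} = L³/(3EI) = 114.3/EI.
The prop prevents deflection at B: R_B = δ_0/δ_{BB} = 11007/114.3 = 96.27 kip.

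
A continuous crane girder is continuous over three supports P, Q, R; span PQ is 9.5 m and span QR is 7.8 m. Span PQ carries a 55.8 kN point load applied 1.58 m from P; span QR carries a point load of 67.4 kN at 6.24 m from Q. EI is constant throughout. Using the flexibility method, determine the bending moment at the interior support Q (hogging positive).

Insert a hinge at Q; M_Q is the redundant, and each span becomes simply supported.
Rotations at Q on the released spans (each span's end-slope, ×1/EI):
  span PQ: point load 55.8 at a = 1.58: Pab(L + a)/(6LEI) = 135.7/EI
  span QR: point load 67.4 at a = 6.24: Pab(L + b)/(6LEI) = 131.2/EI
  relative rotation θ_0 = (135.7 + 131.2)/EI = 267/EI
A unit hogging moment at Q produces rotation L₁/(3EI) + L₂/(3EI) = 5.767/EI.
Slope continuity at Q: θ_0 = M_Q·5.767/EI, so M_Q = 267/5.767 = 46.29 kN·m (hogging).

M_Q = 46.29 kN·m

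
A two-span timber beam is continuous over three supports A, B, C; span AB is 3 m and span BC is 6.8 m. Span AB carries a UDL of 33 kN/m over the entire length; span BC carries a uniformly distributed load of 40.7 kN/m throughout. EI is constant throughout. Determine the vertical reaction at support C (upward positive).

Release continuity at B by inserting a hinge; the redundant is the internal moment M_B. The primary structure is two simply-supported spans AB and BC.
Rotations at B on the released spans (each span's end-slope, ×1/EI):
  span AB: UDL 33: wL³/(24EI) = 37.12/EI
  span BC: UDL 40.7: wL³/(24EI) = 533.2/EI
  relative rotation θ_0 = (37.12 + 533.2)/EI = 570.3/EI
A unit hogging moment at B produces rotation L₁/(3EI) + L₂/(3EI) = 3.267/EI.
Slope continuity at B: θ_0 = M_B·3.267/EI, so M_B = 570.3/3.267 = 174.6 kN·m (hogging).
Span BC, ΣM about C: R_B^{BC}·6.8 = 941 + 174.6, so R_B^{BC} = 164.1 kN and R_C = 276.8 − 164.1 = 112.7 kN.

R_C = 112.7 kN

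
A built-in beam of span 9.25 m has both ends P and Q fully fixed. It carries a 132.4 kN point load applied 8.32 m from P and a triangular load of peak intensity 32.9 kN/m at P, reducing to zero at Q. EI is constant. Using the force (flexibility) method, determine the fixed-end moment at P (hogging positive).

Release both end moments; the primary structure is a simply-supported span PQ with redundants M_P and M_Q.
On the primary (simply-supported) span, the end slopes from the loading are:
  at P: point load 132.4 at a = 8.32: Pab(L + b)/(6LEI) = 187.9/EI
  at Q: point load 132.4 at a = 8.32: Pab(L + a)/(6LEI) = 324.3/EI
  at P: triangular load, peak 32.9: w₀L³/(45EI) = 578.6/EI
  at Q: triangular load, peak 32.9: 7w₀L³/(360EI) = 506.3/EI
  θ_P0 = 766.5/EI,  θ_Q0 = 830.6/EI
Flexibility coefficients: a unit moment at one end gives L/(3EI) there and L/(6EI) at the far end, so f₁₁ = f₂₂ = 3.083/EI and f₁₂ = f₂₁ = 1.542/EI.
Compatibility — zero rotation at each built-in end:
  3.083 M_P + 1.542 M_Q = 766.5
  1.542 M_P + 3.083 M_Q = 830.6
Solving the pair gives M_P = 151.9 kN·m and M_Q = 193.5 kN·m (hogging).

M_P = 151.9 kN·m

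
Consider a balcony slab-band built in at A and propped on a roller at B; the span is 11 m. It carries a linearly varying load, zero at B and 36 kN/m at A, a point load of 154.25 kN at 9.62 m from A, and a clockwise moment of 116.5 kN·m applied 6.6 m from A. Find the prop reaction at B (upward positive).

R_B = 178.3 kN

Release the roller at B. Primary structure: cantilever fixed at A.
Primary-structure tip deflection at B by superposition:
  triangular load, peak 36 at the fixed end: w₀L⁴/(30EI) = 17569/EI
  point load 154.25 at a = 9.62: Pa²(3L − a)/(6EI) = 55625/EI
  clockwise couple 116.5 at a = 6.6: M₀a(2L − a)/(2EI) = 5921/EI
  δ_0 = 79115/EI
Tip deflection under a unit load at B: L³/(3EI) = 443.7/EI.
The prop prevents deflection at B: R_B = δ_0/δ_{BB} = 79115/443.7 = 178.3 kN.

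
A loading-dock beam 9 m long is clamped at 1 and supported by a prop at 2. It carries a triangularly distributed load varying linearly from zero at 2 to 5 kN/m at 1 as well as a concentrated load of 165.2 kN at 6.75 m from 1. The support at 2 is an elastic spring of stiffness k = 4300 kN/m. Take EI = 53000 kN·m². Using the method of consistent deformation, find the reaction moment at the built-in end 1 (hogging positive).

Remove the prop at 2; the released (primary) structure is a cantilever built in at 1.
Free-end deflection of the primary structure under the applied loading (downward +):
  triangular load, peak 5 at the fixed end: w₀L⁴/(30EI) = 1094/EI
  point load 165.2 at a = 6.75: Pa²(3L − a)/(6EI) = 25403/EI
  δ_0 = 26497/EI
Tip deflection under a unit load at 2: L³/(3EI) = 243/EI.
With EI = 53000 kN·m²: δ_0 = 0.49994 m and δ_{22} = 0.004585 m/kN.
Compatibility — the spring shortens by R_2/k under the reaction it provides: δ_0 − R_2·δ_{22} = R_2/k. With 1/k = 0.000233 m/kN, R_2 = δ_0 / (δ_{22} + 1/k) = 0.49994 / (0.004585 + 0.000233) = 103.8 kN.
Moment equilibrium about 1: M_1 = Σ(load moments about 1) − R_2·L = 1183 − 103.8×9 = 248.6 kN·m.

M_1 = 248.6 kN·m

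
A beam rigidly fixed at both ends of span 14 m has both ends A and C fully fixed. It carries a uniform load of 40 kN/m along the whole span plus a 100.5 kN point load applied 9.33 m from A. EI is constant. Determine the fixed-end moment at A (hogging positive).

M_A = 757.7 kN·m

Release both end moments; the primary structure is a simply-supported span AC with redundants M_A and M_C.
Simple-span end rotations at A and C under the given loads:
  at A: UDL 40: wL³/(24EI) = 4573/EI
  at C: UDL 40: wL³/(24EI) = 4573/EI
  at A: point load 100.5 at a = 9.33: Pab(L + b)/(6LEI) = 973.3/EI
  at C: point load 100.5 at a = 9.33: Pab(L + a)/(6LEI) = 1216/EI
  θ_A0 = 5547/EI,  θ_C0 = 5790/EI
Flexibility coefficients: a unit moment at one end gives L/(3EI) there and L/(6EI) at the far end, so f₁₁ = f₂₂ = 4.667/EI and f₁₂ = f₂₁ = 2.333/EI.
Compatibility — zero rotation at each built-in end:
  4.667 M_A + 2.333 M_C = 5547
  2.333 M_A + 4.667 M_C = 5790
Solving the pair gives M_A = 757.7 kN·m and M_C = 861.8 kN·m (hogging).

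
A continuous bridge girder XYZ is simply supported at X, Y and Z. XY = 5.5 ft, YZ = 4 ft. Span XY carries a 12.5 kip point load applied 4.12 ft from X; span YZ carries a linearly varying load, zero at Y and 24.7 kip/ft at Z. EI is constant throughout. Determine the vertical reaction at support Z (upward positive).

Insert a hinge at Y; M_Y is the redundant, and each span becomes simply supported.
End slopes at the hinge Y, treating each span as simply supported:
  span XY: point load 12.5 at a = 4.12: Pab(L + a)/(6LEI) = 20.72/EI
  span YZ: triangular load, peak 24.7: 7w₀L³/(360EI) = 30.74/EI
  relative rotation θ_0 = (20.72 + 30.74)/EI = 51.46/EI
A unit hogging moment at Y produces rotation L₁/(3EI) + L₂/(3EI) = 3.167/EI.
Slope continuity at Y: θ_0 = M_Y·3.167/EI, so M_Y = 51.46/3.167 = 16.25 kip·ft (hogging).
Span YZ, ΣM about Z: R_Y^{YZ}·4 = 65.87 + 16.25, so R_Y^{YZ} = 20.53 kip and R_Z = 49.4 − 20.53 = 28.87 kip.

R_Z = 28.87 kip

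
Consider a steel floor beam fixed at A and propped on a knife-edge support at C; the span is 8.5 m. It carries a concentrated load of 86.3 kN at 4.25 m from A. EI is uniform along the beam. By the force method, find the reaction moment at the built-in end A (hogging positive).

M_A = 137.5 kN·m

Remove the prop at C; the released (primary) structure is a cantilever built in at A.
Downward deflection at the released point C due to the loads:
  point load 86.3 at a = 4.25: Pa²(3L − a)/(6EI) = 5521/EI
Flexibility coefficient — unit upward force at C: δ_{CC} = L³/(3EI) = 204.7/EI.
Compatibility at C: δ_0 − R_C·δ_{CC} = 0, so R_C = 5521/204.7 = 26.97 kN.
Moment equilibrium about A: M_A = Σ(load moments about A) − R_C·L = 366.8 − 26.97×8.5 = 137.5 kN·m.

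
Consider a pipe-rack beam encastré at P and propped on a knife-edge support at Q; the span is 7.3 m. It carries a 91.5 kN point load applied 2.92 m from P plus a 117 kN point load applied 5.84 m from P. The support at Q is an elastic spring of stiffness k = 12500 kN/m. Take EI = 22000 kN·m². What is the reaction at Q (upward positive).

R_Q = 100 kN

Remove the prop at Q; the released (primary) structure is a cantilever built in at P.
Deflection at Q on the released cantilever, summing each load's contribution:
  point load 91.5 at a = 2.92: Pa²(3L − a)/(6EI) = 2468/EI
  point load 117 at a = 5.84: Pa²(3L − a)/(6EI) = 10681/EI
  δ_0 = 13149/EI
Tip deflection under a unit load at Q: L³/(3EI) = 129.7/EI.
With EI = 22000 kN·m²: δ_0 = 0.59767 m and δ_{QQ} = 0.005894 m/kN.
Compatibility — the spring shortens by R_Q/k under the reaction it provides: δ_0 − R_Q·δ_{QQ} = R_Q/k. With 1/k = 0.00008 m/kN, R_Q = δ_0 / (δ_{QQ} + 1/k) = 0.59767 / (0.005894 + 0.00008) = 100 kN.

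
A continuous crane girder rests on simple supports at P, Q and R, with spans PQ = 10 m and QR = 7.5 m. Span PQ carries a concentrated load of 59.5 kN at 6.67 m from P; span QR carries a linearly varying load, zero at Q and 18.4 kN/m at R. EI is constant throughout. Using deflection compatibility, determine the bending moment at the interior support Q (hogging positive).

Release continuity at Q by inserting a hinge; the redundant is the internal moment M_Q. The primary structure is two simply-supported spans PQ and QR.
End slopes at the hinge Q, treating each span as simply supported:
  span PQ: point load 59.5 at a = 6.67: Pab(L + a)/(6LEI) = 367.2/EI
  span QR: triangular load, peak 18.4: 7w₀L³/(360EI) = 150.9/EI
  relative rotation θ_0 = (367.2 + 150.9)/EI = 518.1/EI
A unit hogging moment at Q produces rotation L₁/(3EI) + L₂/(3EI) = 5.833/EI.
Slope continuity at Q: θ_0 = M_Q·5.833/EI, so M_Q = 518.1/5.833 = 88.82 kN·m (hogging).

M_Q = 88.82 kN·m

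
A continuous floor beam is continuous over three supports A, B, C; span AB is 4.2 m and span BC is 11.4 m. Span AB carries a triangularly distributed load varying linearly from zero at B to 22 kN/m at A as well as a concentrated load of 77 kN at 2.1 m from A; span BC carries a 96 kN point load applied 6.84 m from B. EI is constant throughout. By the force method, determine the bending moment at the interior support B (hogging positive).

M_B = 156.8 kN·m

Insert a hinge at B; M_B is the redundant, and each span becomes simply supported.
Discontinuity in slope at B on the released structure — sum the simple-span end rotations:
  span AB: triangular load, peak 22: 7w₀L³/(360EI) = 31.69/EI
  span AB: point load 77 at a = 2.1: Pab(L + a)/(6LEI) = 84.89/EI
  span BC: point load 96 at a = 6.84: Pab(L + b)/(6LEI) = 698.7/EI
  relative rotation θ_0 = (116.6 + 698.7)/EI = 815.3/EI
A unit hogging moment at B produces rotation L₁/(3EI) + L₂/(3EI) = 5.2/EI.
Compatibility: M_B·(L₁+L₂)/(3EI) = θ_0, giving M_B = 156.8 kN·m (hogging).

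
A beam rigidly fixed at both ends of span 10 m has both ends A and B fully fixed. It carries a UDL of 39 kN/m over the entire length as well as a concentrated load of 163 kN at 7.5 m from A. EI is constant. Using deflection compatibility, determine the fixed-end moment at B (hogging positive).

M_B = 554.2 kN·m

Release both end moments; the primary structure is a simply-supported span AB with redundants M_A and M_B.
End rotations of the released simple span under the applied load (×1/EI):
  at A: UDL 39: wL³/(24EI) = 1625/EI
  at B: UDL 39: wL³/(24EI) = 1625/EI
  at A: point load 163 at a = 7.5: Pab(L + b)/(6LEI) = 636.7/EI
  at B: point load 163 at a = 7.5: Pab(L + a)/(6LEI) = 891.4/EI
  θ_A0 = 2262/EI,  θ_B0 = 2516/EI
Flexibility coefficients: a unit moment at one end gives L/(3EI) there and L/(6EI) at the far end, so f₁₁ = f₂₂ = 3.333/EI and f₁₂ = f₂₁ = 1.667/EI.
Compatibility — zero rotation at each built-in end:
  3.333 M_A + 1.667 M_B = 2262
  1.667 M_A + 3.333 M_B = 2516
Solving the pair gives M_A = 401.4 kN·m and M_B = 554.2 kN·m (hogging).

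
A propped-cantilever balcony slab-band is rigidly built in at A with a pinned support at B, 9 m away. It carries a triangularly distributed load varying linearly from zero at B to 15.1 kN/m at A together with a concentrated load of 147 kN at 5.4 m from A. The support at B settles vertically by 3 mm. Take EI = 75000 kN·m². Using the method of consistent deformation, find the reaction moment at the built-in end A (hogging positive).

Choose R_B as the redundant. The primary structure is the cantilever fixed at A.
Downward deflection at the released point B due to the loads:
  triangular load, peak 15.1 at the fixed end: w₀L⁴/(30EI) = 3302/EI
  point load 147 at a = 5.4: Pa²(3L − a)/(6EI) = 15431/EI
  δ_0 = 18734/EI
Flexibility coefficient — unit upward force at B: δ_{BB} = L³/(3EI) = 243/EI.
With EI = 75000 kN·m²: δ_0 = 0.24978 m and δ_{BB} = 0.00324 m/kN.
Compatibility — the beam at B must follow the support down by 0.003 m: δ_0 − R_B·δ_{BB} = 0.003, so R_B = (0.24978 − 0.003)/0.00324 = 76.17 kN.
Moment equilibrium about A: M_A = Σ(load moments about A) − R_B·L = 997.6 − 76.17×9 = 312.1 kN·m.

M_A = 312.1 kN·m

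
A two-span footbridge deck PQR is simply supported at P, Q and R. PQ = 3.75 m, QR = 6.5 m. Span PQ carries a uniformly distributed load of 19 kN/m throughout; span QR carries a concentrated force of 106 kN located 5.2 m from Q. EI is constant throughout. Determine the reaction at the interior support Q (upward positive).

R_Q = 79.6 kN

Release continuity at Q by inserting a hinge; the redundant is the internal moment M_Q. The primary structure is two simply-supported spans PQ and QR.
Discontinuity in slope at Q on the released structure — sum the simple-span end rotations:
  span PQ: UDL 19: wL³/(24EI) = 41.75/EI
  span QR: point load 106 at a = 5.2: Pab(L + b)/(6LEI) = 143.3/EI
  relative rotation θ_0 = (41.75 + 143.3)/EI = 185.1/EI
A unit hogging moment at Q produces rotation L₁/(3EI) + L₂/(3EI) = 3.417/EI.
Compatibility: M_Q·(L₁+L₂)/(3EI) = θ_0, giving M_Q = 54.16 kN·m (hogging).
Span PQ, ΣM about P with M_Q applied at Q: R_Q^{PQ}·3.75 = 133.6 + 54.16, so R_Q^{PQ} = 50.07 kN and R_P = 71.25 − 50.07 = 21.18 kN.
Span QR, ΣM about R: R_Q^{QR}·6.5 = 137.8 + 54.16, so R_Q^{QR} = 29.53 kN and R_R = 106 − 29.53 = 76.47 kN.
R_Q = 50.07 + 29.53 = 79.6 kN.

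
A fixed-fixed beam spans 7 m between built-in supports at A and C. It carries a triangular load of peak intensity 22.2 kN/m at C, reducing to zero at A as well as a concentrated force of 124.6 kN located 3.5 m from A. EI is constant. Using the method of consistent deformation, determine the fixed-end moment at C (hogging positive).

M_C = 163.4 kN·m

Release both end moments; the primary structure is a simply-supported span AC with redundants M_A and M_C.
On the primary (simply-supported) span, the end slopes from the loading are:
  at A: triangular load, peak 22.2: 7w₀L³/(360EI) = 148.1/EI
  at C: triangular load, peak 22.2: w₀L³/(45EI) = 169.2/EI
  at A: point load 124.6 at a = 3.5: Pab(L + b)/(6LEI) = 381.6/EI
  at C: point load 124.6 at a = 3.5: Pab(L + a)/(6LEI) = 381.6/EI
  θ_A0 = 529.6/EI,  θ_C0 = 550.8/EI
Flexibility coefficients: a unit moment at one end gives L/(3EI) there and L/(6EI) at the far end, so f₁₁ = f₂₂ = 2.333/EI and f₁₂ = f₂₁ = 1.167/EI.
Compatibility — zero rotation at each built-in end:
  2.333 M_A + 1.167 M_C = 529.6
  1.167 M_A + 2.333 M_C = 550.8
Solving the pair gives M_A = 145.3 kN·m and M_C = 163.4 kN·m (hogging).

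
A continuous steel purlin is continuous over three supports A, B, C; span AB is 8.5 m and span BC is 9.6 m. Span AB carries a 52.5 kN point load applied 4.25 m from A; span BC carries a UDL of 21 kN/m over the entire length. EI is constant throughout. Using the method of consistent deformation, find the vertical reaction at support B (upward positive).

Take M_B as the redundant. Released structure: two simple spans AB and BC with a hinge at B.
Discontinuity in slope at B on the released structure — sum the simple-span end rotations:
  span AB: point load 52.5 at a = 4.25: Pab(L + a)/(6LEI) = 237.1/EI
  span BC: UDL 21: wL³/(24EI) = 774.1/EI
  relative rotation θ_0 = (237.1 + 774.1)/EI = 1011/EI
A unit hogging moment at B produces rotation L₁/(3EI) + L₂/(3EI) = 6.033/EI.
Compatibility: M_B·(L₁+L₂)/(3EI) = θ_0, giving M_B = 167.6 kN·m (hogging).
Span AB, ΣM about A with M_B applied at B: R_B^{AB}·8.5 = 223.1 + 167.6, so R_B^{AB} = 45.97 kN and R_A = 52.5 − 45.97 = 6.532 kN.
Span BC, ΣM about C: R_B^{BC}·9.6 = 967.7 + 167.6, so R_B^{BC} = 118.3 kN and R_C = 201.6 − 118.3 = 83.34 kN.
R_B = 45.97 + 118.3 = 164.2 kN.

R_B = 164.2 kN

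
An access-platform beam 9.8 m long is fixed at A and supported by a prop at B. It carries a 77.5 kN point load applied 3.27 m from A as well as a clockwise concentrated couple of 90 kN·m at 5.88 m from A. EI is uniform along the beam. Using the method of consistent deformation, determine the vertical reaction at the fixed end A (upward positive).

Take the reaction at B as the redundant and release it; the primary structure is a cantilever fixed at A.
Primary-structure tip deflection at B by superposition:
  point load 77.5 at a = 3.27: Pa²(3L − a)/(6EI) = 3609/EI
  clockwise couple 90 at a = 5.88: M₀a(2L − a)/(2EI) = 3630/EI
  δ_0 = 7239/EI
Flexibility coefficient — unit upward force at B: δ_{BB} = L³/(3EI) = 313.7/EI.
The prop prevents deflection at B: R_B = δ_0/δ_{BB} = 7239/313.7 = 23.07 kN.
Vertical equilibrium: R_A = ΣP − R_B = 77.5 − 23.07 = 54.43 kN.

R_A = 54.43 kN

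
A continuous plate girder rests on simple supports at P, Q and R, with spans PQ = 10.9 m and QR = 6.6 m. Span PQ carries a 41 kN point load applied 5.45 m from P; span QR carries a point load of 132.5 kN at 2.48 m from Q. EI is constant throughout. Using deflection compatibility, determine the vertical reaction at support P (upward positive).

R_P = 9.948 kN

Insert a hinge at Q; M_Q is the redundant, and each span becomes simply supported.
Discontinuity in slope at Q on the released structure — sum the simple-span end rotations:
  span PQ: point load 41 at a = 5.45: Pab(L + a)/(6LEI) = 304.5/EI
  span QR: point load 132.5 at a = 2.48: Pab(L + b)/(6LEI) = 366.5/EI
  relative rotation θ_0 = (304.5 + 366.5)/EI = 670.9/EI
A unit hogging moment at Q produces rotation L₁/(3EI) + L₂/(3EI) = 5.833/EI.
Slope continuity at Q: θ_0 = M_Q·5.833/EI, so M_Q = 670.9/5.833 = 115 kN·m (hogging).
Span PQ, ΣM about P with M_Q applied at Q: R_Q^{PQ}·10.9 = 223.4 + 115, so R_Q^{PQ} = 31.05 kN and R_P = 41 − 31.05 = 9.948 kN.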